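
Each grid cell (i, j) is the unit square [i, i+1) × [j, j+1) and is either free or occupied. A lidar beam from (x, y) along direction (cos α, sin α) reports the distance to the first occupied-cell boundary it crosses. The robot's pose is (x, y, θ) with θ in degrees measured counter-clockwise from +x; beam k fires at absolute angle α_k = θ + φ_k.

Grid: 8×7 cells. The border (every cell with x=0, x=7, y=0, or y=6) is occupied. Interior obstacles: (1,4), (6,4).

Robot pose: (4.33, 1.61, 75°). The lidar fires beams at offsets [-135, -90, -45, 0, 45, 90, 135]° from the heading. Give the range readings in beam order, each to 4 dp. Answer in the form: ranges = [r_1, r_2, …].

beam 1: φ=-135°, α=300°
  direction (0.5000, -0.8660); cell (4,1); t to first gridline: x 1.3400, y 0.7044 (then +2.0000 / +1.1547)
    (4,0) via y @ 0.7044  # hit
  → r_1 = 0.7044
beam 2: φ=-90°, α=345°
  direction (0.9659, -0.2588); cell (4,1); t to first gridline: x 0.6936, y 2.3569 (then +1.0353 / +3.8637)
    (5,1) via x @ 0.6936
    (6,1) via x @ 1.7289
    (6,0) via y @ 2.3569  # hit
  → r_2 = 2.3569
beam 3: φ=-45°, α=30°
  direction (0.8660, 0.5000); cell (4,1); t to first gridline: x 0.7736, y 0.7800 (then +1.1547 / +2.0000)
    (5,1) via x @ 0.7736
    (5,2) via y @ 0.7800
    (6,2) via x @ 1.9283
    (6,3) via y @ 2.7800
    (7,3) via x @ 3.0831  # hit
  → r_3 = 3.0831
beam 4: φ=0°, α=75°
  direction (0.2588, 0.9659); cell (4,1); t to first gridline: x 2.5887, y 0.4038 (then +3.8637 / +1.0353)
    (4,2) via y @ 0.4038
    (4,3) via y @ 1.4390
    (4,4) via y @ 2.4743
    (5,4) via x @ 2.5887
    (5,5) via y @ 3.5096
    (5,6) via y @ 4.5449  # hit
  → r_4 = 4.5449
beam 5: φ=45°, α=120°
  direction (-0.5000, 0.8660); cell (4,1); t to first gridline: x 0.6600, y 0.4503 (then +2.0000 / +1.1547)
    (4,2) via y @ 0.4503
    (3,2) via x @ 0.6600
    (3,3) via y @ 1.6050
    (2,3) via x @ 2.6600
    (2,4) via y @ 2.7597
    (2,5) via y @ 3.9144
    (1,5) via x @ 4.6600
    (1,6) via y @ 5.0691  # hit
  → r_5 = 5.0691
beam 6: φ=90°, α=165°
  direction (-0.9659, 0.2588); cell (4,1); t to first gridline: x 0.3416, y 1.5068 (then +1.0353 / +3.8637)
    (3,1) via x @ 0.3416
    (2,1) via x @ 1.3769
    (2,2) via y @ 1.5068
    (1,2) via x @ 2.4122
    (0,2) via x @ 3.4475  # hit
  → r_6 = 3.4475
beam 7: φ=135°, α=210°
  direction (-0.8660, -0.5000); cell (4,1); t to first gridline: x 0.3811, y 1.2200 (then +1.1547 / +2.0000)
    (3,1) via x @ 0.3811
    (3,0) via y @ 1.2200  # hit
  → r_7 = 1.2200

ranges = [0.7044, 2.3569, 3.0831, 4.5449, 5.0691, 3.4475, 1.2200]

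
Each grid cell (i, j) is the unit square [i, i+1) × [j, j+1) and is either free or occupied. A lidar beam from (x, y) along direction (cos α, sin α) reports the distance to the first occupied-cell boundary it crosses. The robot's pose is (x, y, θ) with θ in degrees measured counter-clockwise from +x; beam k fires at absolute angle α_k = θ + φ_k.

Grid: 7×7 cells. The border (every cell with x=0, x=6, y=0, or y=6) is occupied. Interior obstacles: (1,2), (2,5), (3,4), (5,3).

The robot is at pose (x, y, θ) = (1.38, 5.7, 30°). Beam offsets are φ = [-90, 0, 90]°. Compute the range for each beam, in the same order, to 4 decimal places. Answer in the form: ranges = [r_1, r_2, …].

beam 1: φ=-90°, α=300°
  direction (0.5000, -0.8660); cell (1,5); t to first gridline: x 1.2400, y 0.8083 (then +2.0000 / +1.1547)
    (1,4) via y @ 0.8083
    (2,4) via x @ 1.2400
    (2,3) via y @ 1.9630
    (2,2) via y @ 3.1177
    (3,2) via x @ 3.2400
    (3,1) via y @ 4.2724
    (4,1) via x @ 5.2400
    (4,0) via y @ 5.4271  # hit
  → r_1 = 5.4271
beam 2: φ=0°, α=30°
  direction (0.8660, 0.5000); cell (1,5); t to first gridline: x 0.7159, y 0.6000 (then +1.1547 / +2.0000)
    (1,6) via y @ 0.6000  # hit
  → r_2 = 0.6000
beam 3: φ=90°, α=120°
  direction (-0.5000, 0.8660); cell (1,5); t to first gridline: x 0.7600, y 0.3464 (then +2.0000 / +1.1547)
    (1,6) via y @ 0.3464  # hit
  → r_3 = 0.3464

ranges = [5.4271, 0.6000, 0.3464]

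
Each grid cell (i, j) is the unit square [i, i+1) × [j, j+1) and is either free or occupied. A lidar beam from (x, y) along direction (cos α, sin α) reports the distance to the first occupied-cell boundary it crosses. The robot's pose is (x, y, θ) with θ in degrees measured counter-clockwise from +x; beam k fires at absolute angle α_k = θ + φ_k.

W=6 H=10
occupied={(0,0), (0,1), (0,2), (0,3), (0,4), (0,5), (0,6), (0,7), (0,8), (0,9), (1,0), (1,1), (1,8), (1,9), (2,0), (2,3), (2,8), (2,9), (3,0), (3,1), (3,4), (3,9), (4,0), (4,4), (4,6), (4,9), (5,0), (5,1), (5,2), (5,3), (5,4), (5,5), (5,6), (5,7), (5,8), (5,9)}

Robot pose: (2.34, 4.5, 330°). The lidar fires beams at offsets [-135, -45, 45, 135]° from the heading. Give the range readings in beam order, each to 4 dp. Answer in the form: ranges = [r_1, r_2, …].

ranges = [1.3873, 0.5176, 0.6833, 3.6235]

beam 1: φ=-135°, α=195°
  d=(-0.9659,-0.2588)  start (2,4)  tX=0.3520 tY=1.9319  stride 1/|dx|=1.0353 1/|dy|=3.8637
    cross x-line → (1,4), t=0.3520
    cross x-line → (0,4), t=1.3873 (wall)
  → r_1 = 1.3873
beam 2: φ=-45°, α=285°
  d=(0.2588,-0.9659)  start (2,4)  tX=2.5500 tY=0.5176  stride 1/|dx|=3.8637 1/|dy|=1.0353
    cross y-line → (2,3), t=0.5176 (wall)
  → r_2 = 0.5176
beam 3: φ=45°, α=15°
  d=(0.9659,0.2588)  start (2,4)  tX=0.6833 tY=1.9319  stride 1/|dx|=1.0353 1/|dy|=3.8637
    cross x-line → (3,4), t=0.6833 (wall)
  → r_3 = 0.6833
beam 4: φ=135°, α=105°
  d=(-0.2588,0.9659)  start (2,4)  tX=1.3137 tY=0.5176  stride 1/|dx|=3.8637 1/|dy|=1.0353
    cross y-line → (2,5), t=0.5176
    cross x-line → (1,5), t=1.3137
    cross y-line → (1,6), t=1.5529
    cross y-line → (1,7), t=2.5882
    cross y-line → (1,8), t=3.6235 (wall)
  → r_4 = 3.6235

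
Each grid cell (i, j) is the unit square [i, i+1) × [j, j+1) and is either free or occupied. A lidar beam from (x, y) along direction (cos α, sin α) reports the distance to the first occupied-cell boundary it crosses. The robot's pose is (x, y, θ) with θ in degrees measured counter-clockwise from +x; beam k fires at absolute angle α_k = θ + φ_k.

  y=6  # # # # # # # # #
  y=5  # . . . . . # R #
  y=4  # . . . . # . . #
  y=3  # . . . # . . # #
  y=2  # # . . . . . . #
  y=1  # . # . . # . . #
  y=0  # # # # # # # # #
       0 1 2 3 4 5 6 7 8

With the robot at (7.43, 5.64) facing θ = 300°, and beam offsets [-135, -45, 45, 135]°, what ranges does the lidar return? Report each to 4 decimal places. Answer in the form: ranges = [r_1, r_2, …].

ranges = [0.4452, 4.8037, 0.5901, 0.3727]

beam 1: φ=-135°, α=165°
  cosα=-0.9659 sinα=0.2588 | (7,5) | tMaxX 0.4452 tMaxY 1.3909 | tΔX 1.0353 tΔY 3.8637
    t=0.4452 [x] (6,5) — stop
  → r_1 = 0.4452
beam 2: φ=-45°, α=255°
  cosα=-0.2588 sinα=-0.9659 | (7,5) | tMaxX 1.6614 tMaxY 0.6626 | tΔX 3.8637 tΔY 1.0353
    t=0.6626 [y] (7,4)
    t=1.6614 [x] (6,4)
    t=1.6979 [y] (6,3)
    t=2.7331 [y] (6,2)
    t=3.7684 [y] (6,1)
    t=4.8037 [y] (6,0) — stop
  → r_2 = 4.8037
beam 3: φ=45°, α=345°
  cosα=0.9659 sinα=-0.2588 | (7,5) | tMaxX 0.5901 tMaxY 2.4728 | tΔX 1.0353 tΔY 3.8637
    t=0.5901 [x] (8,5) — stop
  → r_3 = 0.5901
beam 4: φ=135°, α=75°
  cosα=0.2588 sinα=0.9659 | (7,5) | tMaxX 2.2023 tMaxY 0.3727 | tΔX 3.8637 tΔY 1.0353
    t=0.3727 [y] (7,6) — stop
  → r_4 = 0.3727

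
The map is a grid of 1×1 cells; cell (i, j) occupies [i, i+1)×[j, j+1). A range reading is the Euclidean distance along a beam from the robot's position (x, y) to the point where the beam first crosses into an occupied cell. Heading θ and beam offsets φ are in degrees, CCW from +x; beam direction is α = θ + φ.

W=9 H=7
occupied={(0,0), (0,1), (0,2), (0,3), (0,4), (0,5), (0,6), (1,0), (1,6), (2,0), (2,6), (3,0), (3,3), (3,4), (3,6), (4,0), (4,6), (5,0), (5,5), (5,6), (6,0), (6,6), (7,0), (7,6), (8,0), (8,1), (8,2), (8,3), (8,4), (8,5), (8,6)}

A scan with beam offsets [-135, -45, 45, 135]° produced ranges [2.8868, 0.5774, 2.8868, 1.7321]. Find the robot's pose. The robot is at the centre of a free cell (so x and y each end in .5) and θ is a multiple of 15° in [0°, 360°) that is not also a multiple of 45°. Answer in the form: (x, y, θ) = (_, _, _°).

The pose lattice has 32·16 = 512 candidates. Test each by forward raycasting.
  (4.5, 1.5, 330°): beam 1 = 1.9319 ≠ 2.8868 ✗
  (4.5, 2.5, 195°): beam 2 = 1.0000 ≠ 0.5774 ✗
  (1.5, 1.5, 195°): beam 1 = 3.0000 ≠ 2.8868 ✗
  (2.5, 2.5, 210°): beam 1 = 1.9319 ≠ 2.8868 ✗
  …
  (2.5, 3.5, 75°): r_1=2.8868, r_2=0.5774, r_3=2.8868, r_4=1.7321 — all match ✓
Unique over the lattice → pose = (2.5, 3.5, 75°).

(x, y, θ) = (2.5, 3.5, 75°)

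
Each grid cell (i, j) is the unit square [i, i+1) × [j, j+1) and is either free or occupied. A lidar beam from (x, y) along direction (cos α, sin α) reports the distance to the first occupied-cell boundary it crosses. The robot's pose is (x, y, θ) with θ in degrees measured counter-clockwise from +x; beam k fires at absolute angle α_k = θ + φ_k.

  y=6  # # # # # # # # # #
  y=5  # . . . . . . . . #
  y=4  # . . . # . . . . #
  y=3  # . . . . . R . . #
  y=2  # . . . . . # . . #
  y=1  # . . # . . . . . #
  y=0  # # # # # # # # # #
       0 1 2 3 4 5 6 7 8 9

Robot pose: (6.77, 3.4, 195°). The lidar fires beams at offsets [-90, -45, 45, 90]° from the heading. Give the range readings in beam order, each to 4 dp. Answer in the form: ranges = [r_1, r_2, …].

ranges = [2.6917, 2.0438, 0.4619, 0.4141]

beam 1: φ=-90°, α=105°
  cosα=-0.2588 sinα=0.9659 | (6,3) | tMaxX 2.9751 tMaxY 0.6212 | tΔX 3.8637 tΔY 1.0353
    t=0.6212 [y] (6,4)
    t=1.6564 [y] (6,5)
    t=2.6917 [y] (6,6) — stop
  → r_1 = 2.6917
beam 2: φ=-45°, α=150°
  cosα=-0.8660 sinα=0.5000 | (6,3) | tMaxX 0.8891 tMaxY 1.2000 | tΔX 1.1547 tΔY 2.0000
    t=0.8891 [x] (5,3)
    t=1.2000 [y] (5,4)
    t=2.0438 [x] (4,4) — stop
  → r_2 = 2.0438
beam 3: φ=45°, α=240°
  cosα=-0.5000 sinα=-0.8660 | (6,3) | tMaxX 1.5400 tMaxY 0.4619 | tΔX 2.0000 tΔY 1.1547
    t=0.4619 [y] (6,2) — stop
  → r_3 = 0.4619
beam 4: φ=90°, α=285°
  cosα=0.2588 sinα=-0.9659 | (6,3) | tMaxX 0.8887 tMaxY 0.4141 | tΔX 3.8637 tΔY 1.0353
    t=0.4141 [y] (6,2) — stop
  → r_4 = 0.4141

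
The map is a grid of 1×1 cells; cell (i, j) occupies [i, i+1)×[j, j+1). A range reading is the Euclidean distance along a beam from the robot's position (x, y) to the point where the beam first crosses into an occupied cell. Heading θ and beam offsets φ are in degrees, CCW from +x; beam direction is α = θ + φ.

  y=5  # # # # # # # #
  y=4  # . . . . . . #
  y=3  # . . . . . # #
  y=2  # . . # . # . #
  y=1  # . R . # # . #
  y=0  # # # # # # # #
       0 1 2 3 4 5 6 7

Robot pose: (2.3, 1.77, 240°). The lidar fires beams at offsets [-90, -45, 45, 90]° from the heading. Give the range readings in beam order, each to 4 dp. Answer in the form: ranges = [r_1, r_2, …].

ranges = [1.5011, 1.3459, 0.7972, 1.5400]

beam 1: φ=-90°, α=150°
  d=(-0.8660,0.5000)  start (2,1)  tX=0.3464 tY=0.4600  stride 1/|dx|=1.1547 1/|dy|=2.0000
    cross x-line → (1,1), t=0.3464
    cross y-line → (1,2), t=0.4600
    cross x-line → (0,2), t=1.5011 (wall)
  → r_1 = 1.5011
beam 2: φ=-45°, α=195°
  d=(-0.9659,-0.2588)  start (2,1)  tX=0.3106 tY=2.9751  stride 1/|dx|=1.0353 1/|dy|=3.8637
    cross x-line → (1,1), t=0.3106
    cross x-line → (0,1), t=1.3459 (wall)
  → r_2 = 1.3459
beam 3: φ=45°, α=285°
  d=(0.2588,-0.9659)  start (2,1)  tX=2.7046 tY=0.7972  stride 1/|dx|=3.8637 1/|dy|=1.0353
    cross y-line → (2,0), t=0.7972 (wall)
  → r_3 = 0.7972
beam 4: φ=90°, α=330°
  d=(0.8660,-0.5000)  start (2,1)  tX=0.8083 tY=1.5400  stride 1/|dx|=1.1547 1/|dy|=2.0000
    cross x-line → (3,1), t=0.8083
    cross y-line → (3,0), t=1.5400 (wall)
  → r_4 = 1.5400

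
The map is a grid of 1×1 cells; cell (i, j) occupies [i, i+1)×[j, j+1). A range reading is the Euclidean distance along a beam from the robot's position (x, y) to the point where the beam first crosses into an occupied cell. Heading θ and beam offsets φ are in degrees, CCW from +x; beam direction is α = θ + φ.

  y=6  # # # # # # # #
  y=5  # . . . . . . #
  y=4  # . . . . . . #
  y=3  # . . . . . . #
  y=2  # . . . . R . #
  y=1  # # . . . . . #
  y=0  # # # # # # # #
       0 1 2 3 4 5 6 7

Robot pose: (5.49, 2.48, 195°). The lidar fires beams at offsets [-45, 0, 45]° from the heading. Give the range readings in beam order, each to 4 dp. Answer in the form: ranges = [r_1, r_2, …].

ranges = [5.1846, 3.6131, 1.7090]

beam 1: φ=-45°, α=150°
  direction (-0.8660, 0.5000); cell (5,2); t to first gridline: x 0.5658, y 1.0400 (then +1.1547 / +2.0000)
    (4,2) via x @ 0.5658
    (4,3) via y @ 1.0400
    (3,3) via x @ 1.7205
    (2,3) via x @ 2.8752
    (2,4) via y @ 3.0400
    (1,4) via x @ 4.0299
    (1,5) via y @ 5.0400
    (0,5) via x @ 5.1846  # hit
  → r_1 = 5.1846
beam 2: φ=0°, α=195°
  direction (-0.9659, -0.2588); cell (5,2); t to first gridline: x 0.5073, y 1.8546 (then +1.0353 / +3.8637)
    (4,2) via x @ 0.5073
    (3,2) via x @ 1.5426
    (3,1) via y @ 1.8546
    (2,1) via x @ 2.5778
    (1,1) via x @ 3.6131  # hit
  → r_2 = 3.6131
beam 3: φ=45°, α=240°
  direction (-0.5000, -0.8660); cell (5,2); t to first gridline: x 0.9800, y 0.5543 (then +2.0000 / +1.1547)
    (5,1) via y @ 0.5543
    (4,1) via x @ 0.9800
    (4,0) via y @ 1.7090  # hit
  → r_3 = 1.7090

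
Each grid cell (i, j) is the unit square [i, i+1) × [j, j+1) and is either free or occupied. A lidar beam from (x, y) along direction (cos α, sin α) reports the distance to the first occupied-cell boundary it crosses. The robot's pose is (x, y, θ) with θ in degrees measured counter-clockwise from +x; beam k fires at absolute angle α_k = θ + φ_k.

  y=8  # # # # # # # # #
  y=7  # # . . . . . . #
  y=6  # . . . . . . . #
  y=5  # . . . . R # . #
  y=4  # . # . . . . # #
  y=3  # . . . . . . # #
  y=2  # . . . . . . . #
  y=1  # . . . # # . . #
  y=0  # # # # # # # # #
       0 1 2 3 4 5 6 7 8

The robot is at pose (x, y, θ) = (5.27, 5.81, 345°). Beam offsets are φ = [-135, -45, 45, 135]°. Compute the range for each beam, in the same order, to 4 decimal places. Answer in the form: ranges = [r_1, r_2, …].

beam 1: φ=-135°, α=210°
  d=(-0.8660,-0.5000)  start (5,5)  tX=0.3118 tY=1.6200  stride 1/|dx|=1.1547 1/|dy|=2.0000
    cross x-line → (4,5), t=0.3118
    cross x-line → (3,5), t=1.4665
    cross y-line → (3,4), t=1.6200
    cross x-line → (2,4), t=2.6212 (wall)
  → r_1 = 2.6212
beam 2: φ=-45°, α=300°
  d=(0.5000,-0.8660)  start (5,5)  tX=1.4600 tY=0.9353  stride 1/|dx|=2.0000 1/|dy|=1.1547
    cross y-line → (5,4), t=0.9353
    cross x-line → (6,4), t=1.4600
    cross y-line → (6,3), t=2.0900
    cross y-line → (6,2), t=3.2447
    cross x-line → (7,2), t=3.4600
    cross y-line → (7,1), t=4.3994
    cross x-line → (8,1), t=5.4600 (wall)
  → r_2 = 5.4600
beam 3: φ=45°, α=30°
  d=(0.8660,0.5000)  start (5,5)  tX=0.8429 tY=0.3800  stride 1/|dx|=1.1547 1/|dy|=2.0000
    cross y-line → (5,6), t=0.3800
    cross x-line → (6,6), t=0.8429
    cross x-line → (7,6), t=1.9976
    cross y-line → (7,7), t=2.3800
    cross x-line → (8,7), t=3.1523 (wall)
  → r_3 = 3.1523
beam 4: φ=135°, α=120°
  d=(-0.5000,0.8660)  start (5,5)  tX=0.5400 tY=0.2194  stride 1/|dx|=2.0000 1/|dy|=1.1547
    cross y-line → (5,6), t=0.2194
    cross x-line → (4,6), t=0.5400
    cross y-line → (4,7), t=1.3741
    cross y-line → (4,8), t=2.5288 (wall)
  → r_4 = 2.5288

ranges = [2.6212, 5.4600, 3.1523, 2.5288]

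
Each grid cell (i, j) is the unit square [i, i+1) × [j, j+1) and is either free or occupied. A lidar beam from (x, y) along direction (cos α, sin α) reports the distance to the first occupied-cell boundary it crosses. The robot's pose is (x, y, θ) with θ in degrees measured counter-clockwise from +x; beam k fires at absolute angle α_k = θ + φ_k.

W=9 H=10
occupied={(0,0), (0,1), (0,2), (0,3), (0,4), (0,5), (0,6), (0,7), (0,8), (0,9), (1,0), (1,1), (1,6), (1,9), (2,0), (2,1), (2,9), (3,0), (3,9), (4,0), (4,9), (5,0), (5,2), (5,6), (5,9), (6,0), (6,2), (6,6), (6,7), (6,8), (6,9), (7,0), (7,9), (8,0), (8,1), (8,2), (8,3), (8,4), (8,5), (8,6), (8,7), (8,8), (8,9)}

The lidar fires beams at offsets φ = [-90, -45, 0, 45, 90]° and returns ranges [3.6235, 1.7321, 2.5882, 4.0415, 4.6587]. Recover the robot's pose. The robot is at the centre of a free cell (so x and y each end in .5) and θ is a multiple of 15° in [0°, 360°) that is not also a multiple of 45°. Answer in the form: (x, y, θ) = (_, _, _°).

(x, y, θ) = (3.5, 5.5, 195°)

The pose lattice has 47·16 = 752 candidates. Test each by forward raycasting.
  (2.5, 4.5, 330°): beam 1 = 2.8868 ≠ 3.6235 ✗
  (3.5, 7.5, 120°): beam 1 = 2.8868 ≠ 3.6235 ✗
  (4.5, 6.5, 60°): beam 1 = 0.5774 ≠ 3.6235 ✗
  (6.5, 5.5, 15°): beam 1 = 4.6587 ≠ 3.6235 ✗
  …
  (3.5, 5.5, 195°): r_1=3.6235, r_2=1.7321, r_3=2.5882, r_4=4.0415, r_5=4.6587 — all match ✓
No second candidate reproduces the full scan.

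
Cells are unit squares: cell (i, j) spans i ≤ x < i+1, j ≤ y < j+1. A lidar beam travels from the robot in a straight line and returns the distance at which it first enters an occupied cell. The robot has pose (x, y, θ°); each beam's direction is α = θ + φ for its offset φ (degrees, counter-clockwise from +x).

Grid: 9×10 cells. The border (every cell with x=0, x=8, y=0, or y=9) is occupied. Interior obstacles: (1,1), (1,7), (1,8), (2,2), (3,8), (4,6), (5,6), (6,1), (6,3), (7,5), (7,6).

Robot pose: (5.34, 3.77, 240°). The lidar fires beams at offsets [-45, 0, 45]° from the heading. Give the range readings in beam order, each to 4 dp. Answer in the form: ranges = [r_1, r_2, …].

ranges = [2.9751, 3.1985, 2.5500]

beam 1: φ=-45°, α=195°
  dir = (cos 195°, sin 195°) = (-0.9659, -0.2588); from cell (5,3)
  next x-line at t=0.3520, next y-line at t=2.9751; Δt_x=1.0353, Δt_y=3.8637
    x: enter (4,3) at t=0.3520
    x: enter (3,3) at t=1.3873
    x: enter (2,3) at t=2.4225
    y: enter (2,2) at t=2.9751 ← occupied
  → r_1 = 2.9751
beam 2: φ=0°, α=240°
  dir = (cos 240°, sin 240°) = (-0.5000, -0.8660); from cell (5,3)
  next x-line at t=0.6800, next y-line at t=0.8891; Δt_x=2.0000, Δt_y=1.1547
    x: enter (4,3) at t=0.6800
    y: enter (4,2) at t=0.8891
    y: enter (4,1) at t=2.0438
    x: enter (3,1) at t=2.6800
    y: enter (3,0) at t=3.1985 ← occupied
  → r_2 = 3.1985
beam 3: φ=45°, α=285°
  dir = (cos 285°, sin 285°) = (0.2588, -0.9659); from cell (5,3)
  next x-line at t=2.5500, next y-line at t=0.7972; Δt_x=3.8637, Δt_y=1.0353
    y: enter (5,2) at t=0.7972
    y: enter (5,1) at t=1.8324
    x: enter (6,1) at t=2.5500 ← occupied
  → r_3 = 2.5500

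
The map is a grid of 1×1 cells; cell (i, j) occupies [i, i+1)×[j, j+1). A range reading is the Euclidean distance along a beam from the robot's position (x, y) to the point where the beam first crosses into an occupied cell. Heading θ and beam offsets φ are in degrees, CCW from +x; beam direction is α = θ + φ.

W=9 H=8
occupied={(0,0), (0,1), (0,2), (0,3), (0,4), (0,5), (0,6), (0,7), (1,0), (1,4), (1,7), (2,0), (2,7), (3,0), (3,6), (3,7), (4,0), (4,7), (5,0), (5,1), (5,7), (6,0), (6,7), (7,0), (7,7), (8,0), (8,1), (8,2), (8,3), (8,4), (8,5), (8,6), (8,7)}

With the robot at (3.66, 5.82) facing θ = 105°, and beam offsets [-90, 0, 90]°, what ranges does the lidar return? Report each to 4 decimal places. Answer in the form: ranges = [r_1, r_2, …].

ranges = [4.4931, 0.1863, 2.7538]

beam 1: φ=-90°, α=15°
  d=(0.9659,0.2588)  start (3,5)  tX=0.3520 tY=0.6955  stride 1/|dx|=1.0353 1/|dy|=3.8637
    cross x-line → (4,5), t=0.3520
    cross y-line → (4,6), t=0.6955
    cross x-line → (5,6), t=1.3873
    cross x-line → (6,6), t=2.4225
    cross x-line → (7,6), t=3.4578
    cross x-line → (8,6), t=4.4931 (wall)
  → r_1 = 4.4931
beam 2: φ=0°, α=105°
  d=(-0.2588,0.9659)  start (3,5)  tX=2.5500 tY=0.1863  stride 1/|dx|=3.8637 1/|dy|=1.0353
    cross y-line → (3,6), t=0.1863 (wall)
  → r_2 = 0.1863
beam 3: φ=90°, α=195°
  d=(-0.9659,-0.2588)  start (3,5)  tX=0.6833 tY=3.1682  stride 1/|dx|=1.0353 1/|dy|=3.8637
    cross x-line → (2,5), t=0.6833
    cross x-line → (1,5), t=1.7186
    cross x-line → (0,5), t=2.7538 (wall)
  → r_3 = 2.7538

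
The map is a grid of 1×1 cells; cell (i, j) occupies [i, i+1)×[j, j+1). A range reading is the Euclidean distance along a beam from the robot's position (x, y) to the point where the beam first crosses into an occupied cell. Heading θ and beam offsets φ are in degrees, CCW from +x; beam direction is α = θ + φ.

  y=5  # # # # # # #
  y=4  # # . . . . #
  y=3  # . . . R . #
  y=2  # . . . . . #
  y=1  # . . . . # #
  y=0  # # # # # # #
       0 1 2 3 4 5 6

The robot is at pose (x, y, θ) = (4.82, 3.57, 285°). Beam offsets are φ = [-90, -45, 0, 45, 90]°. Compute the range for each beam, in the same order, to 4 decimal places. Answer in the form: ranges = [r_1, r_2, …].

beam 1: φ=-90°, α=195°
  cosα=-0.9659 sinα=-0.2588 | (4,3) | tMaxX 0.8489 tMaxY 2.2023 | tΔX 1.0353 tΔY 3.8637
    t=0.8489 [x] (3,3)
    t=1.8842 [x] (2,3)
    t=2.2023 [y] (2,2)
    t=2.9195 [x] (1,2)
    t=3.9548 [x] (0,2) — stop
  → r_1 = 3.9548
beam 2: φ=-45°, α=240°
  cosα=-0.5000 sinα=-0.8660 | (4,3) | tMaxX 1.6400 tMaxY 0.6582 | tΔX 2.0000 tΔY 1.1547
    t=0.6582 [y] (4,2)
    t=1.6400 [x] (3,2)
    t=1.8129 [y] (3,1)
    t=2.9676 [y] (3,0) — stop
  → r_2 = 2.9676
beam 3: φ=0°, α=285°
  cosα=0.2588 sinα=-0.9659 | (4,3) | tMaxX 0.6955 tMaxY 0.5901 | tΔX 3.8637 tΔY 1.0353
    t=0.5901 [y] (4,2)
    t=0.6955 [x] (5,2)
    t=1.6254 [y] (5,1) — stop
  → r_3 = 1.6254
beam 4: φ=45°, α=330°
  cosα=0.8660 sinα=-0.5000 | (4,3) | tMaxX 0.2078 tMaxY 1.1400 | tΔX 1.1547 tΔY 2.0000
    t=0.2078 [x] (5,3)
    t=1.1400 [y] (5,2)
    t=1.3625 [x] (6,2) — stop
  → r_4 = 1.3625
beam 5: φ=90°, α=15°
  cosα=0.9659 sinα=0.2588 | (4,3) | tMaxX 0.1863 tMaxY 1.6614 | tΔX 1.0353 tΔY 3.8637
    t=0.1863 [x] (5,3)
    t=1.2216 [x] (6,3) — stop
  → r_5 = 1.2216

ranges = [3.9548, 2.9676, 1.6254, 1.3625, 1.2216]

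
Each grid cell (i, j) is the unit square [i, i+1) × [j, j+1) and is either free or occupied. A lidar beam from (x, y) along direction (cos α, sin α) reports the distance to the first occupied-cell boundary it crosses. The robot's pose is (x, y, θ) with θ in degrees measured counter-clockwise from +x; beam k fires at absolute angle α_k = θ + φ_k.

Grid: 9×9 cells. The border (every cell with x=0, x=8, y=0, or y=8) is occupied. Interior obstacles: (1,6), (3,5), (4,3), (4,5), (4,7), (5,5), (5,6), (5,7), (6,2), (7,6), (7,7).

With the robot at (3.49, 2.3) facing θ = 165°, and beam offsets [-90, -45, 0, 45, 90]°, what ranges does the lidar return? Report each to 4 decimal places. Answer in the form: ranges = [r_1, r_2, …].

beam 1: φ=-90°, α=75°
  d=(0.2588,0.9659)  start (3,2)  tX=1.9705 tY=0.7247  stride 1/|dx|=3.8637 1/|dy|=1.0353
    cross y-line → (3,3), t=0.7247
    cross y-line → (3,4), t=1.7600
    cross x-line → (4,4), t=1.9705
    cross y-line → (4,5), t=2.7952 (wall)
  → r_1 = 2.7952
beam 2: φ=-45°, α=120°
  d=(-0.5000,0.8660)  start (3,2)  tX=0.9800 tY=0.8083  stride 1/|dx|=2.0000 1/|dy|=1.1547
    cross y-line → (3,3), t=0.8083
    cross x-line → (2,3), t=0.9800
    cross y-line → (2,4), t=1.9630
    cross x-line → (1,4), t=2.9800
    cross y-line → (1,5), t=3.1177
    cross y-line → (1,6), t=4.2724 (wall)
  → r_2 = 4.2724
beam 3: φ=0°, α=165°
  d=(-0.9659,0.2588)  start (3,2)  tX=0.5073 tY=2.7046  stride 1/|dx|=1.0353 1/|dy|=3.8637
    cross x-line → (2,2), t=0.5073
    cross x-line → (1,2), t=1.5426
    cross x-line → (0,2), t=2.5778 (wall)
  → r_3 = 2.5778
beam 4: φ=45°, α=210°
  d=(-0.8660,-0.5000)  start (3,2)  tX=0.5658 tY=0.6000  stride 1/|dx|=1.1547 1/|dy|=2.0000
    cross x-line → (2,2), t=0.5658
    cross y-line → (2,1), t=0.6000
    cross x-line → (1,1), t=1.7205
    cross y-line → (1,0), t=2.6000 (wall)
  → r_4 = 2.6000
beam 5: φ=90°, α=255°
  d=(-0.2588,-0.9659)  start (3,2)  tX=1.8932 tY=0.3106  stride 1/|dx|=3.8637 1/|dy|=1.0353
    cross y-line → (3,1), t=0.3106
    cross y-line → (3,0), t=1.3459 (wall)
  → r_5 = 1.3459

ranges = [2.7952, 4.2724, 2.5778, 2.6000, 1.3459]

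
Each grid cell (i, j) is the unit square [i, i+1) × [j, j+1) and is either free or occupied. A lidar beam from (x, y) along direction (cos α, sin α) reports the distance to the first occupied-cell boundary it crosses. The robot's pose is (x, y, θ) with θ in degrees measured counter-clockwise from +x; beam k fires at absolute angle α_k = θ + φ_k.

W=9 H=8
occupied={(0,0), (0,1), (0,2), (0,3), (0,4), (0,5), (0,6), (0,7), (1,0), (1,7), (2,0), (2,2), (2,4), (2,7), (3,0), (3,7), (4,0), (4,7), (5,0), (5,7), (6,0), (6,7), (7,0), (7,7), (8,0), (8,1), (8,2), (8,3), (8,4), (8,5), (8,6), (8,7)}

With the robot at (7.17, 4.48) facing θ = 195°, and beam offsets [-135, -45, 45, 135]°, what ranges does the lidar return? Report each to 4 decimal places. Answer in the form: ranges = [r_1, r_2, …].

ranges = [1.6600, 5.0400, 4.0184, 0.9584]

beam 1: φ=-135°, α=60°
  dir = (cos 60°, sin 60°) = (0.5000, 0.8660); from cell (7,4)
  next x-line at t=1.6600, next y-line at t=0.6004; Δt_x=2.0000, Δt_y=1.1547
    y: enter (7,5) at t=0.6004
    x: enter (8,5) at t=1.6600 ← occupied
  → r_1 = 1.6600
beam 2: φ=-45°, α=150°
  dir = (cos 150°, sin 150°) = (-0.8660, 0.5000); from cell (7,4)
  next x-line at t=0.1963, next y-line at t=1.0400; Δt_x=1.1547, Δt_y=2.0000
    x: enter (6,4) at t=0.1963
    y: enter (6,5) at t=1.0400
    x: enter (5,5) at t=1.3510
    x: enter (4,5) at t=2.5057
    y: enter (4,6) at t=3.0400
    x: enter (3,6) at t=3.6604
    x: enter (2,6) at t=4.8151
    y: enter (2,7) at t=5.0400 ← occupied
  → r_2 = 5.0400
beam 3: φ=45°, α=240°
  dir = (cos 240°, sin 240°) = (-0.5000, -0.8660); from cell (7,4)
  next x-line at t=0.3400, next y-line at t=0.5543; Δt_x=2.0000, Δt_y=1.1547
    x: enter (6,4) at t=0.3400
    y: enter (6,3) at t=0.5543
    y: enter (6,2) at t=1.7090
    x: enter (5,2) at t=2.3400
    y: enter (5,1) at t=2.8637
    y: enter (5,0) at t=4.0184 ← occupied
  → r_3 = 4.0184
beam 4: φ=135°, α=330°
  dir = (cos 330°, sin 330°) = (0.8660, -0.5000); from cell (7,4)
  next x-line at t=0.9584, next y-line at t=0.9600; Δt_x=1.1547, Δt_y=2.0000
    x: enter (8,4) at t=0.9584 ← occupied
  → r_4 = 0.9584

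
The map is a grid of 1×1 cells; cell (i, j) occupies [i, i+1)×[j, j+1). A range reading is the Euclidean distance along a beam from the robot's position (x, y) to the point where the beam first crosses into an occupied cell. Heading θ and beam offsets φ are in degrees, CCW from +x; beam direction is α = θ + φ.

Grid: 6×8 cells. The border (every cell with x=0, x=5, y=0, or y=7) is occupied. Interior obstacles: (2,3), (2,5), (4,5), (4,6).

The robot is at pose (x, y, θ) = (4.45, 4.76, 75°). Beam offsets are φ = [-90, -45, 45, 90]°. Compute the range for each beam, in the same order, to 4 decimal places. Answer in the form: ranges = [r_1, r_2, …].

ranges = [0.5694, 0.4800, 0.2771, 1.5012]

beam 1: φ=-90°, α=345°
  cosα=0.9659 sinα=-0.2588 | (4,4) | tMaxX 0.5694 tMaxY 2.9364 | tΔX 1.0353 tΔY 3.8637
    t=0.5694 [x] (5,4) — stop
  → r_1 = 0.5694
beam 2: φ=-45°, α=30°
  cosα=0.8660 sinα=0.5000 | (4,4) | tMaxX 0.6351 tMaxY 0.4800 | tΔX 1.1547 tΔY 2.0000
    t=0.4800 [y] (4,5) — stop
  → r_2 = 0.4800
beam 3: φ=45°, α=120°
  cosα=-0.5000 sinα=0.8660 | (4,4) | tMaxX 0.9000 tMaxY 0.2771 | tΔX 2.0000 tΔY 1.1547
    t=0.2771 [y] (4,5) — stop
  → r_3 = 0.2771
beam 4: φ=90°, α=165°
  cosα=-0.9659 sinα=0.2588 | (4,4) | tMaxX 0.4659 tMaxY 0.9273 | tΔX 1.0353 tΔY 3.8637
    t=0.4659 [x] (3,4)
    t=0.9273 [y] (3,5)
    t=1.5012 [x] (2,5) — stop
  → r_4 = 1.5012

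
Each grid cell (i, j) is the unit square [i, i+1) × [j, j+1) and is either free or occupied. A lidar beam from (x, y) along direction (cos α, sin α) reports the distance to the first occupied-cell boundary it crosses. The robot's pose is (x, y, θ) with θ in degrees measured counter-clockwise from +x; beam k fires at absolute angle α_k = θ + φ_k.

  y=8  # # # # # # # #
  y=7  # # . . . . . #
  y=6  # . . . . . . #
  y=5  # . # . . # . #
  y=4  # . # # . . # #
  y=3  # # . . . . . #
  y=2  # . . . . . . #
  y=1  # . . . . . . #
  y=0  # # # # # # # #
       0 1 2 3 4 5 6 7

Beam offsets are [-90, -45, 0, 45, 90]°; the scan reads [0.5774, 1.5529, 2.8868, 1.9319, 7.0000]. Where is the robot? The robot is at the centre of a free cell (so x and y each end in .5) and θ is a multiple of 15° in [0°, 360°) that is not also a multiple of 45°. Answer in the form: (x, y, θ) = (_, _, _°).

Candidates: 35 free-cell centres × 16 headings = 560 poses. Raycast each; keep the one whose scan matches to 4 dp.
  (2.5, 7.5, 330°): beam 1 = 3.0000 ≠ 0.5774 ✗
  (5.5, 7.5, 300°): beam 1 = 3.0000 ≠ 0.5774 ✗
  (6.5, 3.5, 345°): beam 1 = 2.5882 ≠ 0.5774 ✗
  (2.5, 1.5, 285°): beam 1 = 1.5529 ≠ 0.5774 ✗
  …
  (3.5, 7.5, 210°): r_1=0.5774, r_2=1.5529, r_3=2.8868, r_4=1.9319, r_5=7.0000 — all match ✓
No second candidate reproduces the full scan.

(x, y, θ) = (3.5, 7.5, 210°)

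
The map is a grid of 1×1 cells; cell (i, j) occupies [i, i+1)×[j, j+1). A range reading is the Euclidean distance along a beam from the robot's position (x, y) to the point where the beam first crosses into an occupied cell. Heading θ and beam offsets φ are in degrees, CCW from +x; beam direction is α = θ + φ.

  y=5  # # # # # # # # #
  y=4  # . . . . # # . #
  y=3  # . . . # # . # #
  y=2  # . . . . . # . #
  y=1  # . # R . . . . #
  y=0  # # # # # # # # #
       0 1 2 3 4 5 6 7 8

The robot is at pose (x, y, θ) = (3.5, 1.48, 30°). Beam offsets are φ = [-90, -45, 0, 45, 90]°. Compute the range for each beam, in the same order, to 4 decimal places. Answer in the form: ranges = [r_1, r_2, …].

beam 1: φ=-90°, α=300°
  dir = (cos 300°, sin 300°) = (0.5000, -0.8660); from cell (3,1)
  next x-line at t=1.0000, next y-line at t=0.5543; Δt_x=2.0000, Δt_y=1.1547
    y: enter (3,0) at t=0.5543 ← occupied
  → r_1 = 0.5543
beam 2: φ=-45°, α=345°
  dir = (cos 345°, sin 345°) = (0.9659, -0.2588); from cell (3,1)
  next x-line at t=0.5176, next y-line at t=1.8546; Δt_x=1.0353, Δt_y=3.8637
    x: enter (4,1) at t=0.5176
    x: enter (5,1) at t=1.5529
    y: enter (5,0) at t=1.8546 ← occupied
  → r_2 = 1.8546
beam 3: φ=0°, α=30°
  dir = (cos 30°, sin 30°) = (0.8660, 0.5000); from cell (3,1)
  next x-line at t=0.5774, next y-line at t=1.0400; Δt_x=1.1547, Δt_y=2.0000
    x: enter (4,1) at t=0.5774
    y: enter (4,2) at t=1.0400
    x: enter (5,2) at t=1.7321
    x: enter (6,2) at t=2.8868 ← occupied
  → r_3 = 2.8868
beam 4: φ=45°, α=75°
  dir = (cos 75°, sin 75°) = (0.2588, 0.9659); from cell (3,1)
  next x-line at t=1.9319, next y-line at t=0.5383; Δt_x=3.8637, Δt_y=1.0353
    y: enter (3,2) at t=0.5383
    y: enter (3,3) at t=1.5736
    x: enter (4,3) at t=1.9319 ← occupied
  → r_4 = 1.9319
beam 5: φ=90°, α=120°
  dir = (cos 120°, sin 120°) = (-0.5000, 0.8660); from cell (3,1)
  next x-line at t=1.0000, next y-line at t=0.6004; Δt_x=2.0000, Δt_y=1.1547
    y: enter (3,2) at t=0.6004
    x: enter (2,2) at t=1.0000
    y: enter (2,3) at t=1.7551
    y: enter (2,4) at t=2.9098
    x: enter (1,4) at t=3.0000
    y: enter (1,5) at t=4.0645 ← occupied
  → r_5 = 4.0645

ranges = [0.5543, 1.8546, 2.8868, 1.9319, 4.0645]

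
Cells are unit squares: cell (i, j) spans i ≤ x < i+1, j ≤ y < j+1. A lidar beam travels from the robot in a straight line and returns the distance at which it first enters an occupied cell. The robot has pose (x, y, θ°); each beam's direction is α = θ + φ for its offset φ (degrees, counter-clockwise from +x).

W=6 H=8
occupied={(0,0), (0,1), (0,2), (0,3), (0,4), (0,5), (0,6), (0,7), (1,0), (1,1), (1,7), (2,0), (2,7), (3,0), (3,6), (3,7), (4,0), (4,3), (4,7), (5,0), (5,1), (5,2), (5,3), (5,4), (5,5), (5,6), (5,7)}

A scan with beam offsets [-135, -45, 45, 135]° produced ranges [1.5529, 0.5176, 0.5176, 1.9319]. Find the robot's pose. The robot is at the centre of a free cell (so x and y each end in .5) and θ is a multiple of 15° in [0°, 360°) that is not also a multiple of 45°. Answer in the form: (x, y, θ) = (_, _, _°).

The pose lattice has 21·16 = 336 candidates. Test each by forward raycasting.
  (2.5, 5.5, 210°): beam 2 = 1.5529 ≠ 0.5176 ✗
  (4.5, 4.5, 240°): beam 1 = 1.9319 ≠ 1.5529 ✗
  (3.5, 4.5, 120°): beam 2 = 1.5529 ≠ 0.5176 ✗
  (1.5, 5.5, 240°): beam 3 = 4.6587 ≠ 0.5176 ✗
  …
  (1.5, 6.5, 120°): r_1=1.5529, r_2=0.5176, r_3=0.5176, r_4=1.9319 — all match ✓
Only this pose fits every beam.

(x, y, θ) = (1.5, 6.5, 120°)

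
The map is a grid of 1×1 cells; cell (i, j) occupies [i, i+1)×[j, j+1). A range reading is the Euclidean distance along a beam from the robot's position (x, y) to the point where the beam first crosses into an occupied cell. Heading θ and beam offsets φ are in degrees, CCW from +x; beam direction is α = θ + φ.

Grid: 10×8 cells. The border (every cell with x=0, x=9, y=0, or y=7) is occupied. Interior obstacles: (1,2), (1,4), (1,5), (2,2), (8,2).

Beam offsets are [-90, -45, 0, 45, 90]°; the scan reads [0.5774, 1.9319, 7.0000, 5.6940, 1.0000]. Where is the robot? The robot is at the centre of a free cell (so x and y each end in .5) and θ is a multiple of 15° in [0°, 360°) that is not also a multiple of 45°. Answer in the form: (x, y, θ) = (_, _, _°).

Candidates: 43 free-cell centres × 16 headings = 688 poses. Raycast each; keep the one whose scan matches to 4 dp.
  (3.5, 6.5, 60°): beam 1 = 6.3509 ≠ 0.5774 ✗
  (4.5, 4.5, 285°): beam 1 = 3.6235 ≠ 0.5774 ✗
  (1.5, 6.5, 75°): beam 1 = 7.7646 ≠ 0.5774 ✗
  (1.5, 1.5, 330°): beam 2 = 0.5176 ≠ 1.9319 ✗
  …
  (8.5, 6.5, 210°): r_1=0.5774, r_2=1.9319, r_3=7.0000, r_4=5.6940, r_5=1.0000 — all match ✓
Only this pose fits every beam.

(x, y, θ) = (8.5, 6.5, 210°)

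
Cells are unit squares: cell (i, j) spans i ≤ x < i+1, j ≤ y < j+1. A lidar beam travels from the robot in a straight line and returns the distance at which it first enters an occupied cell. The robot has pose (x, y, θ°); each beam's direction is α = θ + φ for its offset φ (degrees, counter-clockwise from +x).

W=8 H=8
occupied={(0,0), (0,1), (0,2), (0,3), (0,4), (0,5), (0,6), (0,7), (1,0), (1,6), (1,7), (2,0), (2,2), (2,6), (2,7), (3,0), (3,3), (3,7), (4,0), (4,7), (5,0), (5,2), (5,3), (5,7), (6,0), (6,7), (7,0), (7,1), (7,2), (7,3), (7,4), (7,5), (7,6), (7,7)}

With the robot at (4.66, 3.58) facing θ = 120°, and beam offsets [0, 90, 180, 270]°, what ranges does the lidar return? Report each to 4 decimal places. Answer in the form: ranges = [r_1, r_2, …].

beam 1: φ=0°, α=120°
  cosα=-0.5000 sinα=0.8660 | (4,3) | tMaxX 1.3200 tMaxY 0.4850 | tΔX 2.0000 tΔY 1.1547
    t=0.4850 [y] (4,4)
    t=1.3200 [x] (3,4)
    t=1.6397 [y] (3,5)
    t=2.7944 [y] (3,6)
    t=3.3200 [x] (2,6) — stop
  → r_1 = 3.3200
beam 2: φ=90°, α=210°
  cosα=-0.8660 sinα=-0.5000 | (4,3) | tMaxX 0.7621 tMaxY 1.1600 | tΔX 1.1547 tΔY 2.0000
    t=0.7621 [x] (3,3) — stop
  → r_2 = 0.7621
beam 3: φ=180°, α=300°
  cosα=0.5000 sinα=-0.8660 | (4,3) | tMaxX 0.6800 tMaxY 0.6697 | tΔX 2.0000 tΔY 1.1547
    t=0.6697 [y] (4,2)
    t=0.6800 [x] (5,2) — stop
  → r_3 = 0.6800
beam 4: φ=270°, α=30°
  cosα=0.8660 sinα=0.5000 | (4,3) | tMaxX 0.3926 tMaxY 0.8400 | tΔX 1.1547 tΔY 2.0000
    t=0.3926 [x] (5,3) — stop
  → r_4 = 0.3926

ranges = [3.3200, 0.7621, 0.6800, 0.3926]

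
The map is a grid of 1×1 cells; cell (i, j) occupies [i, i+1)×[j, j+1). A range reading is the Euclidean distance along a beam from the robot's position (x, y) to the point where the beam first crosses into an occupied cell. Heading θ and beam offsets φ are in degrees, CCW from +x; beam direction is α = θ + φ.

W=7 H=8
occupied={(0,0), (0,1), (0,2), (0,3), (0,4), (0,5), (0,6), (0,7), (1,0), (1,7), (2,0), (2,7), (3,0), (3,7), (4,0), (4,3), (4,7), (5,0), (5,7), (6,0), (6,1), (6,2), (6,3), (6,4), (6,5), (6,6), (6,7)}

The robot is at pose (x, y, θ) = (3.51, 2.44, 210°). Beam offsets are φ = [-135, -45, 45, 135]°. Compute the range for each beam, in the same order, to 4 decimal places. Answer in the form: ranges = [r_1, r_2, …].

beam 1: φ=-135°, α=75°
  cosα=0.2588 sinα=0.9659 | (3,2) | tMaxX 1.8932 tMaxY 0.5798 | tΔX 3.8637 tΔY 1.0353
    t=0.5798 [y] (3,3)
    t=1.6150 [y] (3,4)
    t=1.8932 [x] (4,4)
    t=2.6503 [y] (4,5)
    t=3.6856 [y] (4,6)
    t=4.7209 [y] (4,7) — stop
  → r_1 = 4.7209
beam 2: φ=-45°, α=165°
  cosα=-0.9659 sinα=0.2588 | (3,2) | tMaxX 0.5280 tMaxY 2.1637 | tΔX 1.0353 tΔY 3.8637
    t=0.5280 [x] (2,2)
    t=1.5633 [x] (1,2)
    t=2.1637 [y] (1,3)
    t=2.5985 [x] (0,3) — stop
  → r_2 = 2.5985
beam 3: φ=45°, α=255°
  cosα=-0.2588 sinα=-0.9659 | (3,2) | tMaxX 1.9705 tMaxY 0.4555 | tΔX 3.8637 tΔY 1.0353
    t=0.4555 [y] (3,1)
    t=1.4908 [y] (3,0) — stop
  → r_3 = 1.4908
beam 4: φ=135°, α=345°
  cosα=0.9659 sinα=-0.2588 | (3,2) | tMaxX 0.5073 tMaxY 1.7000 | tΔX 1.0353 tΔY 3.8637
    t=0.5073 [x] (4,2)
    t=1.5426 [x] (5,2)
    t=1.7000 [y] (5,1)
    t=2.5778 [x] (6,1) — stop
  → r_4 = 2.5778

ranges = [4.7209, 2.5985, 1.4908, 2.5778]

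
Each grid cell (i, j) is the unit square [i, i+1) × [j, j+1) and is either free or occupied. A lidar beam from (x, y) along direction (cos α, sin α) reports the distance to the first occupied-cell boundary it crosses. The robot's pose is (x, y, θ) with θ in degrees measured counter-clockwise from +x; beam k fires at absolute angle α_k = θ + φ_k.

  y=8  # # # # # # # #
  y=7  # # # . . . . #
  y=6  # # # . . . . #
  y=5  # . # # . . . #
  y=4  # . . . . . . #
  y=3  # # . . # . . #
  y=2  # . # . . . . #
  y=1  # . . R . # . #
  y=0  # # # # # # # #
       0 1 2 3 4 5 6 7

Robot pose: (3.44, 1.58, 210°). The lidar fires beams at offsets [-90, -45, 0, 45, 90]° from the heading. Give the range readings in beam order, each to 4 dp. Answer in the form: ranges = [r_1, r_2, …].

beam 1: φ=-90°, α=120°
  direction (-0.5000, 0.8660); cell (3,1); t to first gridline: x 0.8800, y 0.4850 (then +2.0000 / +1.1547)
    (3,2) via y @ 0.4850
    (2,2) via x @ 0.8800  # hit
  → r_1 = 0.8800
beam 2: φ=-45°, α=165°
  direction (-0.9659, 0.2588); cell (3,1); t to first gridline: x 0.4555, y 1.6228 (then +1.0353 / +3.8637)
    (2,1) via x @ 0.4555
    (1,1) via x @ 1.4908
    (1,2) via y @ 1.6228
    (0,2) via x @ 2.5261  # hit
  → r_2 = 2.5261
beam 3: φ=0°, α=210°
  direction (-0.8660, -0.5000); cell (3,1); t to first gridline: x 0.5081, y 1.1600 (then +1.1547 / +2.0000)
    (2,1) via x @ 0.5081
    (2,0) via y @ 1.1600  # hit
  → r_3 = 1.1600
beam 4: φ=45°, α=255°
  direction (-0.2588, -0.9659); cell (3,1); t to first gridline: x 1.7000, y 0.6005 (then +3.8637 / +1.0353)
    (3,0) via y @ 0.6005  # hit
  → r_4 = 0.6005
beam 5: φ=90°, α=300°
  direction (0.5000, -0.8660); cell (3,1); t to first gridline: x 1.1200, y 0.6697 (then +2.0000 / +1.1547)
    (3,0) via y @ 0.6697  # hit
  → r_5 = 0.6697

ranges = [0.8800, 2.5261, 1.1600, 0.6005, 0.6697]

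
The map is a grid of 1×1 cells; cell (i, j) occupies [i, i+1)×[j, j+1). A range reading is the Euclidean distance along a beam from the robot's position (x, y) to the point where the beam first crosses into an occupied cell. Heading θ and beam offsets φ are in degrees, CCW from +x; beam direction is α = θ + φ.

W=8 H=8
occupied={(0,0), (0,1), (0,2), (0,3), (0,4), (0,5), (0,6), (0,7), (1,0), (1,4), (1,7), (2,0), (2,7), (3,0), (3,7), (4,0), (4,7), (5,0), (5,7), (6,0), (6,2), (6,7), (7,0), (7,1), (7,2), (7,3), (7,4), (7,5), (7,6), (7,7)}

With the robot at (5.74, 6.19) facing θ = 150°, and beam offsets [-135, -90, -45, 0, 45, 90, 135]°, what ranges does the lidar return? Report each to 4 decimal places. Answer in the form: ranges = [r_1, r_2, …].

beam 1: φ=-135°, α=15°
  dir = (cos 15°, sin 15°) = (0.9659, 0.2588); from cell (5,6)
  next x-line at t=0.2692, next y-line at t=3.1296; Δt_x=1.0353, Δt_y=3.8637
    x: enter (6,6) at t=0.2692
    x: enter (7,6) at t=1.3044 ← occupied
  → r_1 = 1.3044
beam 2: φ=-90°, α=60°
  dir = (cos 60°, sin 60°) = (0.5000, 0.8660); from cell (5,6)
  next x-line at t=0.5200, next y-line at t=0.9353; Δt_x=2.0000, Δt_y=1.1547
    x: enter (6,6) at t=0.5200
    y: enter (6,7) at t=0.9353 ← occupied
  → r_2 = 0.9353
beam 3: φ=-45°, α=105°
  dir = (cos 105°, sin 105°) = (-0.2588, 0.9659); from cell (5,6)
  next x-line at t=2.8591, next y-line at t=0.8386; Δt_x=3.8637, Δt_y=1.0353
    y: enter (5,7) at t=0.8386 ← occupied
  → r_3 = 0.8386
beam 4: φ=0°, α=150°
  dir = (cos 150°, sin 150°) = (-0.8660, 0.5000); from cell (5,6)
  next x-line at t=0.8545, next y-line at t=1.6200; Δt_x=1.1547, Δt_y=2.0000
    x: enter (4,6) at t=0.8545
    y: enter (4,7) at t=1.6200 ← occupied
  → r_4 = 1.6200
beam 5: φ=45°, α=195°
  dir = (cos 195°, sin 195°) = (-0.9659, -0.2588); from cell (5,6)
  next x-line at t=0.7661, next y-line at t=0.7341; Δt_x=1.0353, Δt_y=3.8637
    y: enter (5,5) at t=0.7341
    x: enter (4,5) at t=0.7661
    x: enter (3,5) at t=1.8014
    x: enter (2,5) at t=2.8367
    x: enter (1,5) at t=3.8719
    y: enter (1,4) at t=4.5978 ← occupied
  → r_5 = 4.5978
beam 6: φ=90°, α=240°
  dir = (cos 240°, sin 240°) = (-0.5000, -0.8660); from cell (5,6)
  next x-line at t=1.4800, next y-line at t=0.2194; Δt_x=2.0000, Δt_y=1.1547
    y: enter (5,5) at t=0.2194
    y: enter (5,4) at t=1.3741
    x: enter (4,4) at t=1.4800
    y: enter (4,3) at t=2.5288
    x: enter (3,3) at t=3.4800
    y: enter (3,2) at t=3.6835
    y: enter (3,1) at t=4.8382
    x: enter (2,1) at t=5.4800
    y: enter (2,0) at t=5.9929 ← occupied
  → r_6 = 5.9929
beam 7: φ=135°, α=285°
  dir = (cos 285°, sin 285°) = (0.2588, -0.9659); from cell (5,6)
  next x-line at t=1.0046, next y-line at t=0.1967; Δt_x=3.8637, Δt_y=1.0353
    y: enter (5,5) at t=0.1967
    x: enter (6,5) at t=1.0046
    y: enter (6,4) at t=1.2320
    y: enter (6,3) at t=2.2673
    y: enter (6,2) at t=3.3025 ← occupied
  → r_7 = 3.3025

ranges = [1.3044, 0.9353, 0.8386, 1.6200, 4.5978, 5.9929, 3.3025]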